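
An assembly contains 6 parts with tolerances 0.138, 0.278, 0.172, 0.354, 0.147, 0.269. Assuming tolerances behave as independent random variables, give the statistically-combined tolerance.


RSS = sqrt(0.138^2 + 0.278^2 + 0.172^2 + 0.354^2 + 0.147^2 + 0.269^2)
= sqrt(0.345198)
= 0.5875

0.5875


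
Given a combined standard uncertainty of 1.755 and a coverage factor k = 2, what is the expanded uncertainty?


U = k * uc
U = 2 * 1.755
U = 3.5100

3.5100


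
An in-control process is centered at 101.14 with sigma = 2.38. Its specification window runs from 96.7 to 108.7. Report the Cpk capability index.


Cpu = (USL - mean) / (3*sigma) = (108.7 - 101.14) / (3*2.38) = 1.0588
Cpl = (mean - LSL) / (3*sigma) = (101.14 - 96.7) / (3*2.38) = 0.6218
Cpk = min(Cpu, Cpl) = 0.6218

0.6218


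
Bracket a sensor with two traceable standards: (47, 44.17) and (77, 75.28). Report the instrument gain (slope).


slope = (y2 - y1) / (x2 - x1)
= (75.28 - 44.17) / (77 - 47)
= 31.1100 / 30
= 1.0370

1.0370


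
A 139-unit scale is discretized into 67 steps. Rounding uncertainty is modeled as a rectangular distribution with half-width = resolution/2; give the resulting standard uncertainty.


resolution = range / divisions
resolution = 139 / 67 = 2.0746269
u_res = resolution / (2*sqrt(3))
u_res = 2.0746269 / 3.4641016
u_res = 0.5989

0.5989


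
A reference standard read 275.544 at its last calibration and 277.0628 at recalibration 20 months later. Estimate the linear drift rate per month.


rate = (v2 - v1) / months
= (277.0628 - 275.544) / 20
= 1.5188 / 20
= 0.0759

0.0759


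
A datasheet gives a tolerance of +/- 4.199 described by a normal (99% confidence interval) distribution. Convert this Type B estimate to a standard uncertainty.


u_B = half_width / 2.576
u_B = 4.199 / 2.576
u_B = 1.6300

1.6300


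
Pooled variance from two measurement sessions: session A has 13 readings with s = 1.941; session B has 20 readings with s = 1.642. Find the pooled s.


s_p = sqrt(((n1-1)*s1^2 + (n2-1)*s2^2) / (n1+n2-2))
numerator = (13-1)*1.941^2 + (20-1)*1.642^2 = 45.209772 + 51.227116 = 96.436888
denominator = 13 + 20 - 2 = 31
s_p^2 = 96.436888 / 31 = 3.1108674
s_p = sqrt(3.1108674) = 1.7638

1.7638


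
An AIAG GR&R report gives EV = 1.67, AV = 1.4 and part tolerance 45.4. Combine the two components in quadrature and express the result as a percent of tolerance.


GRR = sqrt(EV^2 + AV^2) = sqrt(1.67^2 + 1.4^2) = 2.1791971
%GRR = GRR / tol * 100 = 2.1791971 / 45.4 * 100
%GRR = 4.8000

4.8000


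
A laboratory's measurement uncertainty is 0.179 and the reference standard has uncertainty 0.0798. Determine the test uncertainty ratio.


TUR = u_lab / u_ref
= 0.179 / 0.0798
= 2.2431

2.2431


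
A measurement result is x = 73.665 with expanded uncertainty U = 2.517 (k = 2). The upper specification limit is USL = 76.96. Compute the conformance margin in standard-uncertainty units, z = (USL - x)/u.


u = U / k = 2.517 / 2 = 1.2585
margin = |USL - x| = |76.96 - 73.665| = 3.295
z = margin / u = 3.295 / 1.2585
z = 2.6182

2.6182


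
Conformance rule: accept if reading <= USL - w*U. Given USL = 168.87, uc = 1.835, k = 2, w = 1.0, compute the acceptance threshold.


U = k * uc = 2 * 1.835 = 3.67
guard band g = w * U = 1.0 * 3.67 = 3.67
AL = USL - g = 168.87 - 3.67
AL = 165.2000

165.2000


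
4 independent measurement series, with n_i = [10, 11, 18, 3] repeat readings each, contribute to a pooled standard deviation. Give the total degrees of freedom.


nu = sum_i (n_i - 1)
nu = ((10 - 1) + (11 - 1) + (18 - 1) + (3 - 1))
nu = 9 + 10 + 17 + 2
nu = 38

38


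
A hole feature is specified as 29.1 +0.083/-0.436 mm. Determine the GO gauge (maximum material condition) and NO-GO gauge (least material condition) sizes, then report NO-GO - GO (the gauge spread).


GO = nominal - lower_tol (smallest hole = maximum material condition)
GO = 29.1 - 0.436 = 28.664
NO-GO = nominal + upper_tol (largest hole = least material condition)
NO-GO = 29.1 + 0.083 = 29.183
spread = NO-GO - GO = 29.183 - 28.664 = 0.5190

0.5190


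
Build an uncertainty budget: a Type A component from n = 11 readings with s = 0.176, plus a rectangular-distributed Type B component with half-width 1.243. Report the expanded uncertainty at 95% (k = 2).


u_A = s / sqrt(n) = 0.176 / sqrt(11) = 0.053065997
u_B = half_width / sqrt(3) = 1.243 / sqrt(3) = 0.71764638
uc = sqrt(u_A^2 + u_B^2) = sqrt(0.053065997^2 + 0.71764638^2) = 0.71960567
U = k * uc = 2 * 0.71960567
U = 1.4392

1.4392


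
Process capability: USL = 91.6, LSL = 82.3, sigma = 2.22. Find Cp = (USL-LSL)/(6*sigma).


Cp = (USL - LSL) / (6 * sigma)
= (91.6 - 82.3) / (6 * 2.22)
= 9.3000 / 13.3200
= 0.6982

0.6982


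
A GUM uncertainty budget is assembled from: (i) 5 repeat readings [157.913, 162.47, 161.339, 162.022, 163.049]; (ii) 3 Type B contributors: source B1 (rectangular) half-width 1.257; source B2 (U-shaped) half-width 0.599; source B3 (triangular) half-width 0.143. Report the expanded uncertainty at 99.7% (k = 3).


mean = (157.913 + 162.47 + 161.339 + 162.022 + 163.049) / 5 = 161.3586
s = sqrt(sum((x - mean)^2)/(n-1)) = 2.0251732
u_A = s / sqrt(n) = 2.0251732 / sqrt(5) = 0.90568499
u_B1 = 1.257 / sqrt(3) = 0.72572929
u_B2 = 0.599 / sqrt(2) = 0.42355696
u_B3 = 0.143 / sqrt(6) = 0.058379506
uc = sqrt(0.90568499^2 + 0.72572929^2 + 0.42355696^2 + 0.058379506^2) = 1.2368334
U = k * uc = 3 * 1.2368334
U = 3.7105

3.7105


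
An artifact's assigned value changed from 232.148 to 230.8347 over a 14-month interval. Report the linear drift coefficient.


rate = (v2 - v1) / months
= (230.8347 - 232.148) / 14
= -1.3133 / 14
= -0.0938

-0.0938


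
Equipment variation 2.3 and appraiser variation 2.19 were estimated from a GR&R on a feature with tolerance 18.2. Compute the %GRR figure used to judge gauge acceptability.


GRR = sqrt(EV^2 + AV^2) = sqrt(2.3^2 + 2.19^2) = 3.1758621
%GRR = GRR / tol * 100 = 3.1758621 / 18.2 * 100
%GRR = 17.4498

17.4498


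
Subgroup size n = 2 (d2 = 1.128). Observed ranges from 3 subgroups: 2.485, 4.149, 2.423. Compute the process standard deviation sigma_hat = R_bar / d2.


R_bar = (2.485 + 4.149 + 2.423) / 3
R_bar = 9.057 / 3 = 3.019
sigma_hat = R_bar / d2 = 3.019 / 1.128 = 2.6764

2.6764


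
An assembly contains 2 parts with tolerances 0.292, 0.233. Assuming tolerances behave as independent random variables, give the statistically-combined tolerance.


RSS = sqrt(0.292^2 + 0.233^2)
= sqrt(0.139553)
= 0.3736

0.3736


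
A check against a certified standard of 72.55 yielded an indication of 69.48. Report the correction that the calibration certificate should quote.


Correction = standard - reading
= 72.55 - 69.48
= 3.0700

3.0700


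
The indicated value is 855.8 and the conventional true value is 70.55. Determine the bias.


Systematic error = measured - true
= 855.8 - 70.55
= 785.2500

785.2500


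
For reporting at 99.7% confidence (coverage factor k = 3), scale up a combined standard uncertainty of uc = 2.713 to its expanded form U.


U = k * uc
U = 3 * 2.713
U = 8.1390

8.1390


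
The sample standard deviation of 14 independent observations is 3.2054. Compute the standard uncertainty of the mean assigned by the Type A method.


u_A = s / sqrt(n)
u_A = 3.2054 / sqrt(14)
u_A = 3.2054 / 3.7416574
u_A = 0.8567

0.8567


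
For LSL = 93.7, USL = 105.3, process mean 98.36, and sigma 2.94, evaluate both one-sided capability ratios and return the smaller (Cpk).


Cpu = (USL - mean) / (3*sigma) = (105.3 - 98.36) / (3*2.94) = 0.7868
Cpl = (mean - LSL) / (3*sigma) = (98.36 - 93.7) / (3*2.94) = 0.5283
Cpk = min(Cpu, Cpl) = 0.5283

0.5283


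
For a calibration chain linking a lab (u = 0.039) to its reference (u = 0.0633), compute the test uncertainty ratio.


TUR = u_lab / u_ref
= 0.039 / 0.0633
= 0.6161

0.6161


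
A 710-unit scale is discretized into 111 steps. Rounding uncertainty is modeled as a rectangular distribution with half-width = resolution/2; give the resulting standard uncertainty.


resolution = range / divisions
resolution = 710 / 111 = 6.3963964
u_res = resolution / (2*sqrt(3))
u_res = 6.3963964 / 3.4641016
u_res = 1.8465

1.8465


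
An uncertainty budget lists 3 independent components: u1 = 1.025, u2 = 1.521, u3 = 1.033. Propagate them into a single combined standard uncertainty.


uc = sqrt(1.025^2 + 1.521^2 + 1.033^2)
uc = sqrt(4.431155)
uc = 2.1050

2.1050


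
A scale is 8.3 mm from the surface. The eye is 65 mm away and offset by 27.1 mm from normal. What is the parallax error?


error = h * offset / d
= 8.3 * 27.1 / 65
= 3.4605

3.4605


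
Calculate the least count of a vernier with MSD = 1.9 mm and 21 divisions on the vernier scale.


LC = MSD / n_div
= 1.9 / 21
= 0.0905

0.0905


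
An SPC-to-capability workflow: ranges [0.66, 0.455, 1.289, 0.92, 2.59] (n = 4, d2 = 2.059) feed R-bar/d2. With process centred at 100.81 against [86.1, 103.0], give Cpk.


R_bar = (0.66 + 0.455 + 1.289 + 0.92 + 2.59) / 5 = 1.1828
sigma = R_bar / d2 = 1.1828 / 2.059 = 0.57445362
Cp = (USL - LSL)/(6*sigma) = (103.0 - 86.1)/(6*0.57445362) = 4.9032
Cpu = (103.0 - 100.81)/(3*0.57445362) = 1.2708
Cpl = (100.81 - 86.1)/(3*0.57445362) = 8.5356
Cpk = min(Cpu, Cpl) = 1.2708

1.2708


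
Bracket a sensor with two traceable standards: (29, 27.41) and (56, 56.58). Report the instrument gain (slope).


slope = (y2 - y1) / (x2 - x1)
= (56.58 - 27.41) / (56 - 29)
= 29.1700 / 27
= 1.0804

1.0804


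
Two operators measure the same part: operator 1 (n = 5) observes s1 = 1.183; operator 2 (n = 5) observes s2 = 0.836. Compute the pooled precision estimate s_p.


s_p = sqrt(((n1-1)*s1^2 + (n2-1)*s2^2) / (n1+n2-2))
numerator = (5-1)*1.183^2 + (5-1)*0.836^2 = 5.597956 + 2.795584 = 8.39354
denominator = 5 + 5 - 2 = 8
s_p^2 = 8.39354 / 8 = 1.0491925
s_p = sqrt(1.0491925) = 1.0243

1.0243


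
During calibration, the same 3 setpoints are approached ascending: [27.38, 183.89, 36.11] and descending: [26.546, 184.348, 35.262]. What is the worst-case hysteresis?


|27.38 - 26.546| = 0.8340
|183.89 - 184.348| = 0.4580
|36.11 - 35.262| = 0.8480
hysteresis = max(diffs) = 0.8480

0.8480


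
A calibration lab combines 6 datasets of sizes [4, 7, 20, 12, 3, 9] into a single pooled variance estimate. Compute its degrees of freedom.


nu = sum_i (n_i - 1)
nu = ((4 - 1) + (7 - 1) + (20 - 1) + (12 - 1) + (3 - 1) + (9 - 1))
nu = 3 + 6 + 19 + 11 + 2 + 8
nu = 49

49


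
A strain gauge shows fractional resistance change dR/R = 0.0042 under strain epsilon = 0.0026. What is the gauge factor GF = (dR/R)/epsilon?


GF = (dR/R) / epsilon
= 0.0042 / 0.0026
= 1.6154

1.6154


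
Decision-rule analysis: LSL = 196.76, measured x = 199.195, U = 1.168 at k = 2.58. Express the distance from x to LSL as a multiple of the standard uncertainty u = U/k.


u = U / k = 1.168 / 2.58 = 0.45271318
margin = |LSL - x| = |196.76 - 199.195| = 2.435
z = margin / u = 2.435 / 0.45271318
z = 5.3787

5.3787


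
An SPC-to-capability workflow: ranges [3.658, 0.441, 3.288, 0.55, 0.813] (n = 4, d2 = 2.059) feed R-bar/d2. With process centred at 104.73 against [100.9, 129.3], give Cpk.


R_bar = (3.658 + 0.441 + 3.288 + 0.55 + 0.813) / 5 = 1.75
sigma = R_bar / d2 = 1.75 / 2.059 = 0.84992715
Cp = (USL - LSL)/(6*sigma) = (129.3 - 100.9)/(6*0.84992715) = 5.5691
Cpu = (129.3 - 104.73)/(3*0.84992715) = 9.6361
Cpl = (104.73 - 100.9)/(3*0.84992715) = 1.5021
Cpk = min(Cpu, Cpl) = 1.5021

1.5021


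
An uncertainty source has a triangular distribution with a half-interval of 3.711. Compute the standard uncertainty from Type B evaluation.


u_B = half_width / sqrt(6)
u_B = 3.711 / 2.4494897
u_B = 1.5150

1.5150


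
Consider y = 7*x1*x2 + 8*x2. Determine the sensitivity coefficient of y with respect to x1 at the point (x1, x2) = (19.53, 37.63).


y = 7*x1*x2 + 8*x2
dy/dx1 = 7*x2
Evaluate at x2 = 37.63: c1 = 7 * 37.63
c1 = 263.4100

263.4100


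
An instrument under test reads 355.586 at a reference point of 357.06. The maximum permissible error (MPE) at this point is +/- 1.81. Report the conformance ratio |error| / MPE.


e = indication - reference = 355.586 - 357.06 = -1.4740
|e| = 1.4740
ratio = |e| / MPE = 1.4740 / 1.81
ratio = 0.8144

0.8144


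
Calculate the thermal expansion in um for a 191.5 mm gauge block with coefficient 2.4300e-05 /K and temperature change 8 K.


dL = L * alpha * dT
= 191.5 * 2.4300e-05 * 8
= 0.0372276 mm
dL_um = 0.0372276 * 1000 = 37.2276 um

37.2276


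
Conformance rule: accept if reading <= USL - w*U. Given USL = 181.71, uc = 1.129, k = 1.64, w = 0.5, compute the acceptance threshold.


U = k * uc = 1.64 * 1.129 = 1.85156
guard band g = w * U = 0.5 * 1.85156 = 0.92578
AL = USL - g = 181.71 - 0.92578
AL = 180.7842

180.7842


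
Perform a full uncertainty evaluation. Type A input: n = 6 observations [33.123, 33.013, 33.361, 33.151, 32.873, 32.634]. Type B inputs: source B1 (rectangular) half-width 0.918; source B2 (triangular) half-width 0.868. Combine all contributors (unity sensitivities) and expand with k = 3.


mean = (33.123 + 33.013 + 33.361 + 33.151 + 32.873 + 32.634) / 6 = 33.02583333
s = sqrt(sum((x - mean)^2)/(n-1)) = 0.25079906
u_A = s / sqrt(n) = 0.25079906 / sqrt(6) = 0.10238829
u_B1 = 0.918 / sqrt(3) = 0.53000755
u_B2 = 0.868 / sqrt(6) = 0.35435952
uc = sqrt(0.10238829^2 + 0.53000755^2 + 0.35435952^2) = 0.64572597
U = k * uc = 3 * 0.64572597
U = 1.9372

1.9372


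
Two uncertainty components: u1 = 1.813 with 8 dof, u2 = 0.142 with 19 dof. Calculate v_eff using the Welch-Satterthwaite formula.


uc = sqrt(u1^2 + u2^2) = sqrt(1.813^2 + 0.142^2) = 1.8185524
v_eff = uc^4 / (u1^4/v1 + u2^4/v2)
= 1.8185524^4 / (1.813^4/8 + 0.142^4/19)
= 10.937128 / 1.3505421
v_eff = 8.0983

8.0983


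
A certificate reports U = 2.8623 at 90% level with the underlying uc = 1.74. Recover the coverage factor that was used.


k = U / uc
k = 2.8623 / 1.74
k = 1.645

1.645


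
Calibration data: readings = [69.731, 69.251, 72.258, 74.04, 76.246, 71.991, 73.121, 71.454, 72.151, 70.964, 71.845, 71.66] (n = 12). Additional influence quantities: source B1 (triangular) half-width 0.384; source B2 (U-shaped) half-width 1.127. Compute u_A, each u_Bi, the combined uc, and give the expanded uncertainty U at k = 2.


mean = (69.731 + 69.251 + 72.258 + 74.04 + 76.246 + 71.991 + 73.121 + 71.454 + 72.151 + 70.964 + 71.845 + 71.66) / 12 = 72.05933333
s = sqrt(sum((x - mean)^2)/(n-1)) = 1.8515437
u_A = s / sqrt(n) = 1.8515437 / sqrt(12) = 0.53449463
u_B1 = 0.384 / sqrt(6) = 0.15676734
u_B2 = 1.127 / sqrt(2) = 0.79690934
uc = sqrt(0.53449463^2 + 0.15676734^2 + 0.79690934^2) = 0.97227825
U = k * uc = 2 * 0.97227825
U = 1.9446

1.9446


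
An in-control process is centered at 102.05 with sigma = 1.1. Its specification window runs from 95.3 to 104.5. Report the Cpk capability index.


Cpu = (USL - mean) / (3*sigma) = (104.5 - 102.05) / (3*1.1) = 0.7424
Cpl = (mean - LSL) / (3*sigma) = (102.05 - 95.3) / (3*1.1) = 2.0455
Cpk = min(Cpu, Cpl) = 0.7424

0.7424


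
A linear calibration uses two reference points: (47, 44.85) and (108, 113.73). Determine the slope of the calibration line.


slope = (y2 - y1) / (x2 - x1)
= (113.73 - 44.85) / (108 - 47)
= 68.8800 / 61
= 1.1292

1.1292


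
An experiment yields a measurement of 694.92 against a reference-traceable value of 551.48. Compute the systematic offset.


Systematic error = measured - true
= 694.92 - 551.48
= 143.4400

143.4400


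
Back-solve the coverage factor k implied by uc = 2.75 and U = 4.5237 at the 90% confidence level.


k = U / uc
k = 4.5237 / 2.75
k = 1.645

1.645


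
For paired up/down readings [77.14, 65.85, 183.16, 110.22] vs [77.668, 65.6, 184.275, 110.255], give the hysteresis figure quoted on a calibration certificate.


|77.14 - 77.668| = 0.5280
|65.85 - 65.6| = 0.2500
|183.16 - 184.275| = 1.1150
|110.22 - 110.255| = 0.0350
hysteresis = max(diffs) = 1.1150

1.1150


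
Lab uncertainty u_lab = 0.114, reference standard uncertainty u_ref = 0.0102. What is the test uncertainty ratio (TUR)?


TUR = u_lab / u_ref
= 0.114 / 0.0102
= 11.1765

11.1765


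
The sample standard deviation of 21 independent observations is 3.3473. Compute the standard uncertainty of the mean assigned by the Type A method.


u_A = s / sqrt(n)
u_A = 3.3473 / sqrt(21)
u_A = 3.3473 / 4.5825757
u_A = 0.7304

0.7304


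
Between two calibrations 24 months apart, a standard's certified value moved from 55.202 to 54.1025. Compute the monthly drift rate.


rate = (v2 - v1) / months
= (54.1025 - 55.202) / 24
= -1.0995 / 24
= -0.0458

-0.0458


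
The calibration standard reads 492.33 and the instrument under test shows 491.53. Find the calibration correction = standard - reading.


Correction = standard - reading
= 492.33 - 491.53
= 0.8000

0.8000


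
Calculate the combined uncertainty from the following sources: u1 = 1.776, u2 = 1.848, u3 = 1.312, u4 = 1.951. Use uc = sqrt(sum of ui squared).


uc = sqrt(1.776^2 + 1.848^2 + 1.312^2 + 1.951^2)
uc = sqrt(12.097025)
uc = 3.4781

3.4781


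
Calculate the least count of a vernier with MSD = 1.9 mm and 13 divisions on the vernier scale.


LC = MSD / n_div
= 1.9 / 13
= 0.1462

0.1462


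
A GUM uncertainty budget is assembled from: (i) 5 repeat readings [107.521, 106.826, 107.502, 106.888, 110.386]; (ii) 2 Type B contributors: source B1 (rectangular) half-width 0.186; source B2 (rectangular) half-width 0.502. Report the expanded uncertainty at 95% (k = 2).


mean = (107.521 + 106.826 + 107.502 + 106.888 + 110.386) / 5 = 107.8246
s = sqrt(sum((x - mean)^2)/(n-1)) = 1.4689652
u_A = s / sqrt(n) = 1.4689652 / sqrt(5) = 0.65694121
u_B1 = 0.186 / sqrt(3) = 0.10738715
u_B2 = 0.502 / sqrt(3) = 0.28982984
uc = sqrt(0.65694121^2 + 0.10738715^2 + 0.28982984^2) = 0.72602003
U = k * uc = 2 * 0.72602003
U = 1.4520

1.4520


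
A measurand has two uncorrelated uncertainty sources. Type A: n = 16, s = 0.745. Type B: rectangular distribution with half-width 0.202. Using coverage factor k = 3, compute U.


u_A = s / sqrt(n) = 0.745 / sqrt(16) = 0.18625
u_B = half_width / sqrt(3) = 0.202 / sqrt(3) = 0.11662475
uc = sqrt(u_A^2 + u_B^2) = sqrt(0.18625^2 + 0.11662475^2) = 0.21975076
U = k * uc = 3 * 0.21975076
U = 0.6593

0.6593


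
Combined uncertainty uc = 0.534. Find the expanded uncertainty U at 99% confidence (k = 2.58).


U = k * uc
U = 2.58 * 0.534
U = 1.3777

1.3777


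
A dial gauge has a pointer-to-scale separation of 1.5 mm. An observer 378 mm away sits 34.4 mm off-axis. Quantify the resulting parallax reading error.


error = h * offset / d
= 1.5 * 34.4 / 378
= 0.1365

0.1365


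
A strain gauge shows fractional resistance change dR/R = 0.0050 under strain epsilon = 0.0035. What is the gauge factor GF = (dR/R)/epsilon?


GF = (dR/R) / epsilon
= 0.0050 / 0.0035
= 1.4286

1.4286


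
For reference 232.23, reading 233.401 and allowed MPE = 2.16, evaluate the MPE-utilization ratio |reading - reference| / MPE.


e = indication - reference = 233.401 - 232.23 = 1.1710
|e| = 1.1710
ratio = |e| / MPE = 1.1710 / 2.16
ratio = 0.5421

0.5421


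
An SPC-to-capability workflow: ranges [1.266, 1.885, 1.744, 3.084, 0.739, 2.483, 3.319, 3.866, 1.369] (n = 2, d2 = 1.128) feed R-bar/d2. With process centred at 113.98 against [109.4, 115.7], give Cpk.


R_bar = (1.266 + 1.885 + 1.744 + 3.084 + 0.739 + 2.483 + 3.319 + 3.866 + 1.369) / 9 = 2.195
sigma = R_bar / d2 = 2.195 / 1.128 = 1.945922
Cp = (USL - LSL)/(6*sigma) = (115.7 - 109.4)/(6*1.945922) = 0.5396
Cpu = (115.7 - 113.98)/(3*1.945922) = 0.2946
Cpl = (113.98 - 109.4)/(3*1.945922) = 0.7845
Cpk = min(Cpu, Cpl) = 0.2946

0.2946


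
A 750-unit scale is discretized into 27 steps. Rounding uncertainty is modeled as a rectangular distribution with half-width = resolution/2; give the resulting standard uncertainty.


resolution = range / divisions
resolution = 750 / 27 = 27.777778
u_res = resolution / (2*sqrt(3))
u_res = 27.777778 / 3.4641016
u_res = 8.0188

8.0188


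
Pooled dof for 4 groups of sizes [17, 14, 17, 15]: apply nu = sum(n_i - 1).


nu = sum_i (n_i - 1)
nu = ((17 - 1) + (14 - 1) + (17 - 1) + (15 - 1))
nu = 16 + 13 + 16 + 14
nu = 59

59


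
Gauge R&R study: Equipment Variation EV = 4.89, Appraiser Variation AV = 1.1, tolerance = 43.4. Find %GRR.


GRR = sqrt(EV^2 + AV^2) = sqrt(4.89^2 + 1.1^2) = 5.0121951
%GRR = GRR / tol * 100 = 5.0121951 / 43.4 * 100
%GRR = 11.5488

11.5488


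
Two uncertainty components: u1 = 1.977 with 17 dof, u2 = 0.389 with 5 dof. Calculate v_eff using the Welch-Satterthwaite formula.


uc = sqrt(u1^2 + u2^2) = sqrt(1.977^2 + 0.389^2) = 2.0149069
v_eff = uc^4 / (u1^4/v1 + u2^4/v2)
= 2.0149069^4 / (1.977^4/17 + 0.389^4/5)
= 16.482381 / 0.90320308
v_eff = 18.2488

18.2488


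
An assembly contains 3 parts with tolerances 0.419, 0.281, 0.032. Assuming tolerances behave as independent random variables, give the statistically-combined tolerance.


RSS = sqrt(0.419^2 + 0.281^2 + 0.032^2)
= sqrt(0.255546)
= 0.5055

0.5055


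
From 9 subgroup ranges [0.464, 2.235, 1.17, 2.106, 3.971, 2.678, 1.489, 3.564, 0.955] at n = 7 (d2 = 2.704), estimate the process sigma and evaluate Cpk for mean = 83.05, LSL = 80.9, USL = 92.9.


R_bar = (0.464 + 2.235 + 1.17 + 2.106 + 3.971 + 2.678 + 1.489 + 3.564 + 0.955) / 9 = 2.0702222
sigma = R_bar / d2 = 2.0702222 / 2.704 = 0.76561472
Cp = (USL - LSL)/(6*sigma) = (92.9 - 80.9)/(6*0.76561472) = 2.6123
Cpu = (92.9 - 83.05)/(3*0.76561472) = 4.2885
Cpl = (83.05 - 80.9)/(3*0.76561472) = 0.9361
Cpk = min(Cpu, Cpl) = 0.9361

0.9361


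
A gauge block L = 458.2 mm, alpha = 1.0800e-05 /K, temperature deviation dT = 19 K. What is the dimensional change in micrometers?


dL = L * alpha * dT
= 458.2 * 1.0800e-05 * 19
= 0.0940226 mm
dL_um = 0.0940226 * 1000 = 94.0226 um

94.0226


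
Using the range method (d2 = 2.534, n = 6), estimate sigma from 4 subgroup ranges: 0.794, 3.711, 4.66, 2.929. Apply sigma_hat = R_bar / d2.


R_bar = (0.794 + 3.711 + 4.66 + 2.929) / 4
R_bar = 12.094 / 4 = 3.0235
sigma_hat = R_bar / d2 = 3.0235 / 2.534 = 1.1932

1.1932


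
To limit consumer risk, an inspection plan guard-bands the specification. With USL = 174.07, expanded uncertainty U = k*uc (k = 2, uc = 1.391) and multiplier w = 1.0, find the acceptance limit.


U = k * uc = 2 * 1.391 = 2.782
guard band g = w * U = 1.0 * 2.782 = 2.782
AL = USL - g = 174.07 - 2.782
AL = 171.2880

171.2880


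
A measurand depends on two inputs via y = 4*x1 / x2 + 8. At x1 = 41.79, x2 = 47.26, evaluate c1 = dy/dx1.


y = 4*x1 / x2 + 8
dy/dx1 = 4/x2
Evaluate at x2 = 47.26: c1 = 4 / 47.26
c1 = 0.0846

0.0846


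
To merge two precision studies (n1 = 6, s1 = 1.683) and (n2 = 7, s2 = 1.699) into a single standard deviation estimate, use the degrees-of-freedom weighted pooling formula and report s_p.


s_p = sqrt(((n1-1)*s1^2 + (n2-1)*s2^2) / (n1+n2-2))
numerator = (6-1)*1.683^2 + (7-1)*1.699^2 = 14.162445 + 17.319606 = 31.482051
denominator = 6 + 7 - 2 = 11
s_p^2 = 31.482051 / 11 = 2.8620046
s_p = sqrt(2.8620046) = 1.6917

1.6917


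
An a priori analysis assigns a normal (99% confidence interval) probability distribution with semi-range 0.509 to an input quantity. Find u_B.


u_B = half_width / 2.576
u_B = 0.509 / 2.576
u_B = 0.1976

0.1976


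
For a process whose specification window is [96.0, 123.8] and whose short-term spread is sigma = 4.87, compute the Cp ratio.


Cp = (USL - LSL) / (6 * sigma)
= (123.8 - 96.0) / (6 * 4.87)
= 27.8000 / 29.2200
= 0.9514

0.9514


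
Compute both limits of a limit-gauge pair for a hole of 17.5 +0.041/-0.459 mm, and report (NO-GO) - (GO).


GO = nominal - lower_tol (smallest hole = maximum material condition)
GO = 17.5 - 0.459 = 17.041
NO-GO = nominal + upper_tol (largest hole = least material condition)
NO-GO = 17.5 + 0.041 = 17.541
spread = NO-GO - GO = 17.541 - 17.041 = 0.5000

0.5000


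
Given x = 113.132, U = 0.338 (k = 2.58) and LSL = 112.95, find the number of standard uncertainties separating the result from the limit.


u = U / k = 0.338 / 2.58 = 0.13100775
margin = |LSL - x| = |112.95 - 113.132| = 0.182
z = margin / u = 0.182 / 0.13100775
z = 1.3892

1.3892


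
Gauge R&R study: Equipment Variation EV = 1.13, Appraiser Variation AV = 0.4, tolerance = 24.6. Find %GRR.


GRR = sqrt(EV^2 + AV^2) = sqrt(1.13^2 + 0.4^2) = 1.1987076
%GRR = GRR / tol * 100 = 1.1987076 / 24.6 * 100
%GRR = 4.8728

4.8728


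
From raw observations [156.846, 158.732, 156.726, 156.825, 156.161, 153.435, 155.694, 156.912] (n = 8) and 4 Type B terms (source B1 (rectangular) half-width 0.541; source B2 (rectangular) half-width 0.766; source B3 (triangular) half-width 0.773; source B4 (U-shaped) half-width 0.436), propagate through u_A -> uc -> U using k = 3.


mean = (156.846 + 158.732 + 156.726 + 156.825 + 156.161 + 153.435 + 155.694 + 156.912) / 8 = 156.416375
s = sqrt(sum((x - mean)^2)/(n-1)) = 1.4895264
u_A = s / sqrt(n) = 1.4895264 / sqrt(8) = 0.52662711
u_B1 = 0.541 / sqrt(3) = 0.3123465
u_B2 = 0.766 / sqrt(3) = 0.44225031
u_B3 = 0.773 / sqrt(6) = 0.31557593
u_B4 = 0.436 / sqrt(2) = 0.30829856
uc = sqrt(0.52662711^2 + 0.3123465^2 + 0.44225031^2 + 0.31557593^2 + 0.30829856^2) = 0.87471021
U = k * uc = 3 * 0.87471021
U = 2.6241

2.6241


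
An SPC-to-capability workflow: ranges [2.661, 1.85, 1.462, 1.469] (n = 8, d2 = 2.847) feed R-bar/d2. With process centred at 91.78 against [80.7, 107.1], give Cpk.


R_bar = (2.661 + 1.85 + 1.462 + 1.469) / 4 = 1.8605
sigma = R_bar / d2 = 1.8605 / 2.847 = 0.65349491
Cp = (USL - LSL)/(6*sigma) = (107.1 - 80.7)/(6*0.65349491) = 6.7330
Cpu = (107.1 - 91.78)/(3*0.65349491) = 7.8144
Cpl = (91.78 - 80.7)/(3*0.65349491) = 5.6517
Cpk = min(Cpu, Cpl) = 5.6517

5.6517


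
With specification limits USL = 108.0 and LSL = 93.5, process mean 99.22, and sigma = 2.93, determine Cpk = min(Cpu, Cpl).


Cpu = (USL - mean) / (3*sigma) = (108.0 - 99.22) / (3*2.93) = 0.9989
Cpl = (mean - LSL) / (3*sigma) = (99.22 - 93.5) / (3*2.93) = 0.6507
Cpk = min(Cpu, Cpl) = 0.6507

0.6507


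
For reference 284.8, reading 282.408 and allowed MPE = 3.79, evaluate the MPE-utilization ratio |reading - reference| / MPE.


e = indication - reference = 282.408 - 284.8 = -2.3920
|e| = 2.3920
ratio = |e| / MPE = 2.3920 / 3.79
ratio = 0.6311

0.6311


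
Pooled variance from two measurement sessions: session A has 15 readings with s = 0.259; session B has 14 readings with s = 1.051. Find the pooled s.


s_p = sqrt(((n1-1)*s1^2 + (n2-1)*s2^2) / (n1+n2-2))
numerator = (15-1)*0.259^2 + (14-1)*1.051^2 = 0.939134 + 14.359813 = 15.298947
denominator = 15 + 14 - 2 = 27
s_p^2 = 15.298947 / 27 = 0.56662767
s_p = sqrt(0.56662767) = 0.7527

0.7527


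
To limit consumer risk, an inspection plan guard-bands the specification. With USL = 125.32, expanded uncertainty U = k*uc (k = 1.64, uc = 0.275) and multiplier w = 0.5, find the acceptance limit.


U = k * uc = 1.64 * 0.275 = 0.451
guard band g = w * U = 0.5 * 0.451 = 0.2255
AL = USL - g = 125.32 - 0.2255
AL = 125.0945

125.0945


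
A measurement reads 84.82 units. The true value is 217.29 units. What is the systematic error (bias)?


Systematic error = measured - true
= 84.82 - 217.29
= -132.4700

-132.4700


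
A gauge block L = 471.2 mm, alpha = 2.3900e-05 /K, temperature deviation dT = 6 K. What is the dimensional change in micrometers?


dL = L * alpha * dT
= 471.2 * 2.3900e-05 * 6
= 0.0675701 mm
dL_um = 0.0675701 * 1000 = 67.5701 um

67.5701


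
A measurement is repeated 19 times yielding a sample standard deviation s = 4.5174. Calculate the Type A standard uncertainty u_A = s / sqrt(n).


u_A = s / sqrt(n)
u_A = 4.5174 / sqrt(19)
u_A = 4.5174 / 4.3588989
u_A = 1.0364

1.0364


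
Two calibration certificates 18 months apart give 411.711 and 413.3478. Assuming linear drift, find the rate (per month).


rate = (v2 - v1) / months
= (413.3478 - 411.711) / 18
= 1.6368 / 18
= 0.0909

0.0909


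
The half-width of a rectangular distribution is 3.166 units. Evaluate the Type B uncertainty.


u_B = half_width / sqrt(3)
u_B = 3.166 / 1.7320508
u_B = 1.8279

1.8279


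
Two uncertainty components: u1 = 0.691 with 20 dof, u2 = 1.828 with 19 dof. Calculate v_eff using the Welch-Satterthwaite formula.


uc = sqrt(u1^2 + u2^2) = sqrt(0.691^2 + 1.828^2) = 1.9542428
v_eff = uc^4 / (u1^4/v1 + u2^4/v2)
= 1.9542428^4 / (0.691^4/20 + 1.828^4/19)
= 14.585257 / 0.59909328
v_eff = 24.3456

24.3456


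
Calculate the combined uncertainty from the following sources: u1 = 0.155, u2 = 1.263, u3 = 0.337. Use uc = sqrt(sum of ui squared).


uc = sqrt(0.155^2 + 1.263^2 + 0.337^2)
uc = sqrt(1.732763)
uc = 1.3163

1.3163


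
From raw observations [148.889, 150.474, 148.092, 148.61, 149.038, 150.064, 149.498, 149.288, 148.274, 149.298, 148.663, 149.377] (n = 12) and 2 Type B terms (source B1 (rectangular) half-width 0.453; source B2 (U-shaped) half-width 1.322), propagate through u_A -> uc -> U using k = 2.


mean = (148.889 + 150.474 + 148.092 + 148.61 + 149.038 + 150.064 + 149.498 + 149.288 + 148.274 + 149.298 + 148.663 + 149.377) / 12 = 149.1304167
s = sqrt(sum((x - mean)^2)/(n-1)) = 0.6937071
u_A = s / sqrt(n) = 0.6937071 / sqrt(12) = 0.20025599
u_B1 = 0.453 / sqrt(3) = 0.26153967
u_B2 = 1.322 / sqrt(2) = 0.93479516
uc = sqrt(0.20025599^2 + 0.26153967^2 + 0.93479516^2) = 0.99113443
U = k * uc = 2 * 0.99113443
U = 1.9823

1.9823


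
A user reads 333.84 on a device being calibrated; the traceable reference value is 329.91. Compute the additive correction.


Correction = standard - reading
= 329.91 - 333.84
= -3.9300

-3.9300


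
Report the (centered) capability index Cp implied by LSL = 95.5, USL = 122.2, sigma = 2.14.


Cp = (USL - LSL) / (6 * sigma)
= (122.2 - 95.5) / (6 * 2.14)
= 26.7000 / 12.8400
= 2.0794

2.0794


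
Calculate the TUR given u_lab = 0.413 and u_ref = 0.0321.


TUR = u_lab / u_ref
= 0.413 / 0.0321
= 12.8660

12.8660


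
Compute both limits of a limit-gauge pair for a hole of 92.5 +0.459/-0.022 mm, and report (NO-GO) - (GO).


GO = nominal - lower_tol (smallest hole = maximum material condition)
GO = 92.5 - 0.022 = 92.478
NO-GO = nominal + upper_tol (largest hole = least material condition)
NO-GO = 92.5 + 0.459 = 92.959
spread = NO-GO - GO = 92.959 - 92.478 = 0.4810

0.4810


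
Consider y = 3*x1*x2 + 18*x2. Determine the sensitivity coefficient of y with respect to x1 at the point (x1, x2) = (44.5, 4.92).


y = 3*x1*x2 + 18*x2
dy/dx1 = 3*x2
Evaluate at x2 = 4.92: c1 = 3 * 4.92
c1 = 14.7600

14.7600


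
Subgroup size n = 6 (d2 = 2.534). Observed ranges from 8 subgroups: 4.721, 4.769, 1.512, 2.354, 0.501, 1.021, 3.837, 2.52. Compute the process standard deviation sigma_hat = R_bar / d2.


R_bar = (4.721 + 4.769 + 1.512 + 2.354 + 0.501 + 1.021 + 3.837 + 2.52) / 8
R_bar = 21.235 / 8 = 2.654375
sigma_hat = R_bar / d2 = 2.654375 / 2.534 = 1.0475

1.0475


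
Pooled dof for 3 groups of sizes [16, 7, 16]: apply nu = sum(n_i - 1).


nu = sum_i (n_i - 1)
nu = ((16 - 1) + (7 - 1) + (16 - 1))
nu = 15 + 6 + 15
nu = 36

36


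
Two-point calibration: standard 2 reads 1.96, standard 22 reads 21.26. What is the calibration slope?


slope = (y2 - y1) / (x2 - x1)
= (21.26 - 1.96) / (22 - 2)
= 19.3000 / 20
= 0.9650

0.9650


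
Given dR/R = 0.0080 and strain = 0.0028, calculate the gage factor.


GF = (dR/R) / epsilon
= 0.0080 / 0.0028
= 2.8571

2.8571


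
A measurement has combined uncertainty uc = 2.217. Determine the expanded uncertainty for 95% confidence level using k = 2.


U = k * uc
U = 2 * 2.217
U = 4.4340

4.4340


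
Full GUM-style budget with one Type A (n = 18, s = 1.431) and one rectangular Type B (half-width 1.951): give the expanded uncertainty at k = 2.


u_A = s / sqrt(n) = 1.431 / sqrt(18) = 0.33728993
u_B = half_width / sqrt(3) = 1.951 / sqrt(3) = 1.1264104
uc = sqrt(u_A^2 + u_B^2) = sqrt(0.33728993^2 + 1.1264104^2) = 1.1758252
U = k * uc = 2 * 1.1758252
U = 2.3517

2.3517


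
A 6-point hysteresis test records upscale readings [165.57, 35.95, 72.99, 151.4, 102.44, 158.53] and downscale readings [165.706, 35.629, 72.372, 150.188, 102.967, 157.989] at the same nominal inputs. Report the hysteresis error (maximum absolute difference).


|165.57 - 165.706| = 0.1360
|35.95 - 35.629| = 0.3210
|72.99 - 72.372| = 0.6180
|151.4 - 150.188| = 1.2120
|102.44 - 102.967| = 0.5270
|158.53 - 157.989| = 0.5410
hysteresis = max(diffs) = 1.2120

1.2120


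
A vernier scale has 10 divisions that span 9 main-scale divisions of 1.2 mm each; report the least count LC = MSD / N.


LC = MSD / n_div
= 1.2 / 10
= 0.1200

0.1200


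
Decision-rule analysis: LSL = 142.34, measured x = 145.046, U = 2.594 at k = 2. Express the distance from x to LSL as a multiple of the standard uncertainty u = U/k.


u = U / k = 2.594 / 2 = 1.297
margin = |LSL - x| = |142.34 - 145.046| = 2.706
z = margin / u = 2.706 / 1.297
z = 2.0864

2.0864


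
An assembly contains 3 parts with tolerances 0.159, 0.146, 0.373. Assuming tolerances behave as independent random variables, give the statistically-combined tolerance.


RSS = sqrt(0.159^2 + 0.146^2 + 0.373^2)
= sqrt(0.185726)
= 0.4310

0.4310


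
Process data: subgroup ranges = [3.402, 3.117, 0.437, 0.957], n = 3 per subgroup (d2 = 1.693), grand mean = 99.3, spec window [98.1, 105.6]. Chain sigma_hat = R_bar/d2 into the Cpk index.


R_bar = (3.402 + 3.117 + 0.437 + 0.957) / 4 = 1.97825
sigma = R_bar / d2 = 1.97825 / 1.693 = 1.1684879
Cp = (USL - LSL)/(6*sigma) = (105.6 - 98.1)/(6*1.1684879) = 1.0698
Cpu = (105.6 - 99.3)/(3*1.1684879) = 1.7972
Cpl = (99.3 - 98.1)/(3*1.1684879) = 0.3423
Cpk = min(Cpu, Cpl) = 0.3423

0.3423


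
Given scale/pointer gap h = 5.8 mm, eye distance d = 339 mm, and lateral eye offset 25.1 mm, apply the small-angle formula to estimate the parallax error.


error = h * offset / d
= 5.8 * 25.1 / 339
= 0.4294

0.4294


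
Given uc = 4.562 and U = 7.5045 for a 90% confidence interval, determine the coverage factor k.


k = U / uc
k = 7.5045 / 4.562
k = 1.645

1.645


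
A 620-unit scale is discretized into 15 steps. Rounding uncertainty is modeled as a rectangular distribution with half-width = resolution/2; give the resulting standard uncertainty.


resolution = range / divisions
resolution = 620 / 15 = 41.333333
u_res = resolution / (2*sqrt(3))
u_res = 41.333333 / 3.4641016
u_res = 11.9319

11.9319


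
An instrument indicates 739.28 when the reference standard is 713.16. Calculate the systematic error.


Systematic error = measured - true
= 739.28 - 713.16
= 26.1200

26.1200


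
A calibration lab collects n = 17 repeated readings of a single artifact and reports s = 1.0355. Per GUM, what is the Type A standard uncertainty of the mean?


u_A = s / sqrt(n)
u_A = 1.0355 / sqrt(17)
u_A = 1.0355 / 4.1231056
u_A = 0.2511

0.2511


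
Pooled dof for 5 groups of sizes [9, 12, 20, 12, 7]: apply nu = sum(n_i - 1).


nu = sum_i (n_i - 1)
nu = ((9 - 1) + (12 - 1) + (20 - 1) + (12 - 1) + (7 - 1))
nu = 8 + 11 + 19 + 11 + 6
nu = 55

55


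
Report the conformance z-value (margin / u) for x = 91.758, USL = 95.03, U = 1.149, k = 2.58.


u = U / k = 1.149 / 2.58 = 0.44534884
margin = |USL - x| = |95.03 - 91.758| = 3.272
z = margin / u = 3.272 / 0.44534884
z = 7.3470

7.3470


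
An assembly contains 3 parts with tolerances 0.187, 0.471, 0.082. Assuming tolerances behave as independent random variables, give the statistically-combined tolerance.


RSS = sqrt(0.187^2 + 0.471^2 + 0.082^2)
= sqrt(0.263534)
= 0.5134

0.5134


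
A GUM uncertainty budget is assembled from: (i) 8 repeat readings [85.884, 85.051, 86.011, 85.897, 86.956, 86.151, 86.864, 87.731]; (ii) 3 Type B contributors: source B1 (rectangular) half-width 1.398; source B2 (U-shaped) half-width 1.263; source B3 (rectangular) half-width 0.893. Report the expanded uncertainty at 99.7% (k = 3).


mean = (85.884 + 85.051 + 86.011 + 85.897 + 86.956 + 86.151 + 86.864 + 87.731) / 8 = 86.318125
s = sqrt(sum((x - mean)^2)/(n-1)) = 0.82762594
u_A = s / sqrt(n) = 0.82762594 / sqrt(8) = 0.29260996
u_B1 = 1.398 / sqrt(3) = 0.80713568
u_B2 = 1.263 / sqrt(2) = 0.89307586
u_B3 = 0.893 / sqrt(3) = 0.51557379
uc = sqrt(0.29260996^2 + 0.80713568^2 + 0.89307586^2 + 0.51557379^2) = 1.3418232
U = k * uc = 3 * 1.3418232
U = 4.0255

4.0255


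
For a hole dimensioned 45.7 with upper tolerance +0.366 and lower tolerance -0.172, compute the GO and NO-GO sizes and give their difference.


GO = nominal - lower_tol (smallest hole = maximum material condition)
GO = 45.7 - 0.172 = 45.528
NO-GO = nominal + upper_tol (largest hole = least material condition)
NO-GO = 45.7 + 0.366 = 46.066
spread = NO-GO - GO = 46.066 - 45.528 = 0.5380

0.5380


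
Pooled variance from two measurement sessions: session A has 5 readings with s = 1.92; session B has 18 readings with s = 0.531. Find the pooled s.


s_p = sqrt(((n1-1)*s1^2 + (n2-1)*s2^2) / (n1+n2-2))
numerator = (5-1)*1.92^2 + (18-1)*0.531^2 = 14.7456 + 4.793337 = 19.538937
denominator = 5 + 18 - 2 = 21
s_p^2 = 19.538937 / 21 = 0.93042557
s_p = sqrt(0.93042557) = 0.9646

0.9646


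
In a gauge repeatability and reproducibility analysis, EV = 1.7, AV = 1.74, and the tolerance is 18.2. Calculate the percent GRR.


GRR = sqrt(EV^2 + AV^2) = sqrt(1.7^2 + 1.74^2) = 2.4326118
%GRR = GRR / tol * 100 = 2.4326118 / 18.2 * 100
%GRR = 13.3660

13.3660


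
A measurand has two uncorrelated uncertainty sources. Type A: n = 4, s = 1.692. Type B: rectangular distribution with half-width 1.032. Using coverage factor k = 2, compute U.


u_A = s / sqrt(n) = 1.692 / sqrt(4) = 0.846
u_B = half_width / sqrt(3) = 1.032 / sqrt(3) = 0.59582548
uc = sqrt(u_A^2 + u_B^2) = sqrt(0.846^2 + 0.59582548^2) = 1.0347579
U = k * uc = 2 * 1.0347579
U = 2.0695

2.0695


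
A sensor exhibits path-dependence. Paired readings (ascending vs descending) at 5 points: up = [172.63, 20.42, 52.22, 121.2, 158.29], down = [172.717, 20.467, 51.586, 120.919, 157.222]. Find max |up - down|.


|172.63 - 172.717| = 0.0870
|20.42 - 20.467| = 0.0470
|52.22 - 51.586| = 0.6340
|121.2 - 120.919| = 0.2810
|158.29 - 157.222| = 1.0680
hysteresis = max(diffs) = 1.0680

1.0680


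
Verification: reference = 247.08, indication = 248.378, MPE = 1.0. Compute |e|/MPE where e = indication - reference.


e = indication - reference = 248.378 - 247.08 = 1.2980
|e| = 1.2980
ratio = |e| / MPE = 1.2980 / 1.0
ratio = 1.2980

1.2980


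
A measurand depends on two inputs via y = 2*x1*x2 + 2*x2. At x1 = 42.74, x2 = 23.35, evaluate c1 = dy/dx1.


y = 2*x1*x2 + 2*x2
dy/dx1 = 2*x2
Evaluate at x2 = 23.35: c1 = 2 * 23.35
c1 = 46.7000

46.7000


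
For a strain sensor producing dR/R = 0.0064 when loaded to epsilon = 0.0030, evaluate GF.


GF = (dR/R) / epsilon
= 0.0064 / 0.0030
= 2.1333

2.1333


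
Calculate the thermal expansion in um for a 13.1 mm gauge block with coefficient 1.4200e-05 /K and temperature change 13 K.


dL = L * alpha * dT
= 13.1 * 1.4200e-05 * 13
= 0.0024183 mm
dL_um = 0.0024183 * 1000 = 2.4183 um

2.4183


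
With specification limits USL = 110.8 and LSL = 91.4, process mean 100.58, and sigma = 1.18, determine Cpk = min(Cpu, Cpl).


Cpu = (USL - mean) / (3*sigma) = (110.8 - 100.58) / (3*1.18) = 2.8870
Cpl = (mean - LSL) / (3*sigma) = (100.58 - 91.4) / (3*1.18) = 2.5932
Cpk = min(Cpu, Cpl) = 2.5932

2.5932


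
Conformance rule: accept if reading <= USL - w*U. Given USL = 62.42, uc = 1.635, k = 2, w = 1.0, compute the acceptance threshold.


U = k * uc = 2 * 1.635 = 3.27
guard band g = w * U = 1.0 * 3.27 = 3.27
AL = USL - g = 62.42 - 3.27
AL = 59.1500

59.1500


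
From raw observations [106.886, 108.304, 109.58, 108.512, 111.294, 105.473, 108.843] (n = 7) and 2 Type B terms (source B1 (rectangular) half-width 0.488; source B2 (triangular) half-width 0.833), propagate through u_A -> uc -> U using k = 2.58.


mean = (106.886 + 108.304 + 109.58 + 108.512 + 111.294 + 105.473 + 108.843) / 7 = 108.4131429
s = sqrt(sum((x - mean)^2)/(n-1)) = 1.8638652
u_A = s / sqrt(n) = 1.8638652 / sqrt(7) = 0.70447483
u_B1 = 0.488 / sqrt(3) = 0.28174693
u_B2 = 0.833 / sqrt(6) = 0.34007083
uc = sqrt(0.70447483^2 + 0.28174693^2 + 0.34007083^2) = 0.83145312
U = k * uc = 2.58 * 0.83145312
U = 2.1451

2.1451
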